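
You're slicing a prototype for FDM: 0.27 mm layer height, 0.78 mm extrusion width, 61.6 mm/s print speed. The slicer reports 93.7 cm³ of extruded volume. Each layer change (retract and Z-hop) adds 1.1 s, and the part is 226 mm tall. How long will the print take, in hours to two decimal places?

2.26 hours

Bead cross-section: 0.27 × 0.78 → 0.2106 mm².
Toolpath length = 93.7 cm³ / 0.2106 mm² = 93700 / 0.2106 = 444919.3 mm.
Extrusion time = 444919.3 / 61.6 = 7222.7 s.
Layers = ⌈226/0.27⌉ = 838.
Layer-change overhead = 838 × 1.1 = 921.8 s.
Total = 7222.7 + 921.8 = 8144.5 s = 2.26 hours.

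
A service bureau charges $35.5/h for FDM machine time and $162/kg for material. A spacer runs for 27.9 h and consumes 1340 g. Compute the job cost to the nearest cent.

Machine cost = 35.5 × 27.9 = $990.45.
Feedstock cost: 162 × 1340/1000 → $217.08.
Job cost: 990.45 + 217.08 = $1207.53.

$1207.53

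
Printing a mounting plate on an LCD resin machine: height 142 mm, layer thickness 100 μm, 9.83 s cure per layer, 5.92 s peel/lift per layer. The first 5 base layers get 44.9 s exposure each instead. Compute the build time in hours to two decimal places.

Number of layers: 142 / 0.1 → 1420 (rounded up).
Base layers: 5 × (44.9 + 5.92) → 254.1 s.
Regular layers = 1415 × (9.83 + 5.92) = 22286.25 s.
Sum: 254.1 + 22286.25 = 22540.35 s → 6.26 hours.

6.26 hours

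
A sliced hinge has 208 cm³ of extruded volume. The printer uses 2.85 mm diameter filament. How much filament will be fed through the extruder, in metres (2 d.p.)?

32.60 m

A = π r² = π × 1.425² = 6.3794 mm².
Length = 208 cm³ / 6.3794 mm² = 208000 / 6.3794 = 32604.95 mm = 32.60 m.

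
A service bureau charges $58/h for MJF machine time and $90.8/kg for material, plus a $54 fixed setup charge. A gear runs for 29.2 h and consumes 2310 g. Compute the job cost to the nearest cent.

$1957.35

Time charge: 58 × 29.2 → $1693.60.
Feedstock cost: 90.8 × 2310/1000 → $209.748.
Total = 1693.60 + 209.748 + 54 = 1957.348 ≈ $1957.35.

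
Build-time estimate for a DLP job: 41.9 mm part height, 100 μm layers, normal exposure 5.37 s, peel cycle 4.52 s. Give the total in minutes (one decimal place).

Layer count = ceil(41.9 / 0.1) = 419.
Each layer takes = 5.37 + 4.52, so 9.89 s.
Build time: 419 × 9.89 s = 4143.91 s, i.e. 69.1 minutes.

69.1 minutes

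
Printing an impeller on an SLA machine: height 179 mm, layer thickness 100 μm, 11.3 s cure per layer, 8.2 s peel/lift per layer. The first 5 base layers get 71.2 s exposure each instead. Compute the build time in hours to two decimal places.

Number of layers: 179 / 0.1 → 1790 (rounded up).
Bottom layers: 5 × (71.2 + 8.2) → 397 s.
Normal layers = 1785 × (11.3 + 8.2) = 34807.5 s.
Sum: 397 + 34807.5 = 35204.5 s → 9.78 hours.

9.78 hours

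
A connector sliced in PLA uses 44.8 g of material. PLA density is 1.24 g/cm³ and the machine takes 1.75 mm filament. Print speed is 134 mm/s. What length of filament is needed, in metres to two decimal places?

15.02 m

Extruded volume: 44.8/1.24 = 36.129 cm³ (36129 mm³).
A = π r² = π × 0.875² = 2.4053 mm².
Length = 36129 / 2.4053 = 15020.58 mm = 15.02 m.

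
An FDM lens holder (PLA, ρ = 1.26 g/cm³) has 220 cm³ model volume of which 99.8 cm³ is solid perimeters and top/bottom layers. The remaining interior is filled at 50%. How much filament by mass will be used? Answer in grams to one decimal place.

Interior volume: 220 − 99.8 → 120.2 cm³.
Deposited infill: 0.50 × 120.2 → 60.1 cm³.
Total extruded: 99.8 + 60.1 → 159.9 cm³.
Mass = 159.9 × 1.26, so 201.474 g.

201.5 g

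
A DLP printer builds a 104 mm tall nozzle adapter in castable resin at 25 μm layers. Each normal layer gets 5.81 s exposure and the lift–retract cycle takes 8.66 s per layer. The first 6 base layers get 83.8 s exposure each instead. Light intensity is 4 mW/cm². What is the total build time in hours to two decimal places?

16.85 hours

Layer count = ceil(104 / 0.025) = 4160.
Bottom layers = 6 × (83.8 + 8.66), so 554.76 s.
Regular layers = 4154 × (5.81 + 8.66), so 60108.38 s.
Sum: 554.76 + 60108.38 = 60663.14 s → 16.85 hours.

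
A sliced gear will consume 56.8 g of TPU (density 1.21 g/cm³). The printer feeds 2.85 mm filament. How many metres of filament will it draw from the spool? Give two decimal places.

Extruded volume: 56.8/1.21 = 46.9421 cm³ (46942.1 mm³).
Cross-section of 2.85 mm filament: π·(2.85/2)² = 6.3794 mm².
L = V/A = 46942.1/6.3794 = 7358.39 mm → 7.36 m.

7.36 m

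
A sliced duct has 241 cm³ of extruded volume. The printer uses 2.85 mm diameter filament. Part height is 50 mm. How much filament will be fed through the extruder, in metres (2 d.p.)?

37.78 m

Filament cross-section = π × (2.85/2)² = 6.3794 mm².
L = 241000 mm³ / 6.3794 mm² = 37777.85 mm, i.e. 37.78 m.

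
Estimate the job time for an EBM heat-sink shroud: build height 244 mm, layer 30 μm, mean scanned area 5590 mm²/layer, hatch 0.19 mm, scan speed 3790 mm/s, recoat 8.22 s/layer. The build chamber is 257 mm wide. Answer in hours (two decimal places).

36.11 hours

Layer count = ceil(244 / 0.03) = 8134.
Scan path per layer = 5590 / 0.19 = 29421.1 mm.
Per-layer scan time: 29421.1 / 3790 → 7.7628 s.
Time per layer: 7.7628 + 8.22 → 15.9828 s.
8134 layers × 15.9828 s/layer = 130004.0952 s, i.e. 36.11 hours.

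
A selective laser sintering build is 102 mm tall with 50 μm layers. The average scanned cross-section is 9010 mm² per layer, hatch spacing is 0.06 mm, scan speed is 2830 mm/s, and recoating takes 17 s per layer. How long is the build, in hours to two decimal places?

39.70 hours

Layers = ⌈102/0.05⌉ = 2040.
Scan path per layer: 9010 / 0.06 → 150166.7 mm.
Per-layer scan time = 150166.7 / 2830 = 53.0624 s.
Time per layer = 53.0624 + 17, so 70.0624 s.
Total: 2040 × 70.0624 s = 142927.296 s → 39.70 hours.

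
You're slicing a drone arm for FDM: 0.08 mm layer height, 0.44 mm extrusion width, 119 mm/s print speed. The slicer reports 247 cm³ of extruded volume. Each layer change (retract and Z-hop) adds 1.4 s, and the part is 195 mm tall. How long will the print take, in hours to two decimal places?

Bead cross-section = 0.08 × 0.44, so 0.0352 mm².
Toolpath length = 247 cm³ / 0.0352 mm² = 247000 / 0.0352 = 7017045.5 mm.
Print-move time = 7017045.5 / 119, so 58966.8 s.
Layer count = ceil(195 / 0.08) = 2438.
Z-hop total = 2438 × 1.4 = 3413.2 s.
Altogether 58966.8 + 3413.2 = 62380 s, i.e. 17.33 hours.

17.33 hours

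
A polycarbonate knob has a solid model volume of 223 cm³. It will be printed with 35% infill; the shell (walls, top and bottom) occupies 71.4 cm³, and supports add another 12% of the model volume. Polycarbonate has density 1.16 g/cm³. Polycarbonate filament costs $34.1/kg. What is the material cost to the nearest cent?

$5.98

Volume inside the shell: 223 − 71.4 → 151.6 cm³.
Deposited infill: 0.35 × 151.6 → 53.06 cm³.
Support = 0.12 × 223 = 26.76 cm³.
Total extruded = 71.4 + 53.06 + 26.76, so 151.22 cm³.
Mass = 151.22 × 1.16 = 175.4152 g.
At $34.1/kg: 175.4152/1000 × 34.1 = $5.98.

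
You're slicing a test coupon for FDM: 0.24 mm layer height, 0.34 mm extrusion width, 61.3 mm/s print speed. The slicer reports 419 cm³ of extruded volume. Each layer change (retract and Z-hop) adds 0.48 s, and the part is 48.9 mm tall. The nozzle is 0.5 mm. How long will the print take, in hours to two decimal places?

Extrusion cross-section = 0.24 × 0.34, so 0.0816 mm².
Path length: 419000 mm³ / 0.0816 mm² → 5134803.9 mm.
Time extruding: 5134803.9 / 61.3 → 83765.2 s.
Layer count = ceil(48.9 / 0.24) = 204.
Layer-change overhead: 204 × 0.48 → 97.92 s.
Total = 83765.2 + 97.92 = 83863.12 s = 23.30 hours.

23.30 hours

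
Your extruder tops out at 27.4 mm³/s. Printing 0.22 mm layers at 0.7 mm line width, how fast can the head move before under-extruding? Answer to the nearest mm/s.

Bead cross-section = 0.22 × 0.7 = 0.154 mm².
Max speed = 27.4 / 0.154 = 177.92 ≈ 178 mm/s.

178 mm/s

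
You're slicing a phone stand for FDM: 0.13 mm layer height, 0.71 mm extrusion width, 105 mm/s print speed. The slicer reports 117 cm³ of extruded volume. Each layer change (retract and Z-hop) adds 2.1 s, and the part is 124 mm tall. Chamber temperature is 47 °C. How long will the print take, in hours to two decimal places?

3.91 hours

Bead cross-section: 0.13 × 0.71 → 0.0923 mm².
Total extruded path = 117000/0.0923 = 1267605.6 mm.
Time extruding = 1267605.6 / 105 = 12072.4 s.
Layer count = ceil(124 / 0.13) = 954.
Non-print overhead = 954 × 2.1 = 2003.4 s.
Altogether 12072.4 + 2003.4 = 14075.8 s, i.e. 3.91 hours.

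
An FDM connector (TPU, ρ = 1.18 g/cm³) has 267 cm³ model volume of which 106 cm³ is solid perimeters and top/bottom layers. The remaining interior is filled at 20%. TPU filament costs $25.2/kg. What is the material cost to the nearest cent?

$4.11

Volume inside the shell = 267 − 106 = 161 cm³.
Infill volume = 0.20 × 161 = 32.2 cm³.
Total printed volume: 106 + 32.2 → 138.2 cm³.
Mass: 138.2 × 1.18 → 163.076 g.
Cost = 163.076 g / 1000 × $25.2/kg = $4.11.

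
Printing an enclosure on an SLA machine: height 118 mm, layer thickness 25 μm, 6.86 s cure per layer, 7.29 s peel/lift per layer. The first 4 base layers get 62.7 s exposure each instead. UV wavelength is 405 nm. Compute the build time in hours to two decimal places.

Layer count = ceil(118 / 0.025) = 4720.
Base layers = 4 × (62.7 + 7.29) = 279.96 s.
Regular layers: 4716 × (6.86 + 7.29) → 66731.4 s.
Total = 279.96 + 66731.4 = 67011.36 s = 18.61 hours.

18.61 hours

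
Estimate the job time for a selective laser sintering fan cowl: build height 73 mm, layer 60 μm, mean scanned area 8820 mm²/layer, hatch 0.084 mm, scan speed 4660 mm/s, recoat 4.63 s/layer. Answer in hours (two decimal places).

9.18 hours

Number of layers: 73 / 0.06 → 1217 (rounded up).
Scan path per layer: 8820 / 0.084 → 105000 mm.
Scan time per layer = 105000 / 4660 = 22.5322 s.
Per-layer time: 22.5322 + 4.63 → 27.1622 s.
1217 layers × 27.1622 s/layer = 33056.3974 s, i.e. 9.18 hours.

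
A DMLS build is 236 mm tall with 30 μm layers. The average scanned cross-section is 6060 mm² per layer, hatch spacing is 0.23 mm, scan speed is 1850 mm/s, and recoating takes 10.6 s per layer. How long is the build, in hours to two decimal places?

54.29 hours

Number of layers: 236 / 0.03 → 7867 (rounded up).
Hatch length per layer = 6060 / 0.23, so 26347.8 mm.
Scan time per layer: 26347.8 / 1850 → 14.2421 s.
Time per layer = 14.2421 + 10.6, so 24.8421 s.
Total: 7867 × 24.8421 s = 195432.8007 s → 54.29 hours.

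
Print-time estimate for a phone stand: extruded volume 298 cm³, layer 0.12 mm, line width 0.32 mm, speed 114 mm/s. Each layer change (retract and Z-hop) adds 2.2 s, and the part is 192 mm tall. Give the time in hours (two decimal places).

Bead cross-section = 0.12 × 0.32, so 0.0384 mm².
Toolpath length = 298 cm³ / 0.0384 mm² = 298000 / 0.0384 = 7760416.7 mm.
Print-move time = 7760416.7 / 114, so 68073.8 s.
Layers = ⌈192/0.12⌉ = 1600.
Layer-change overhead = 1600 × 2.2 = 3520 s.
Total = 68073.8 + 3520 = 71593.8 s = 19.89 hours.

19.89 hours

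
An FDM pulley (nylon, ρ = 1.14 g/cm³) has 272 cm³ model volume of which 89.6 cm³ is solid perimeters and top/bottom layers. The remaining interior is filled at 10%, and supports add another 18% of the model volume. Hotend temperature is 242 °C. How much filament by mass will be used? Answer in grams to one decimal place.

178.8 g

Volume inside the shell: 272 − 89.6 → 182.4 cm³.
Infill deposited = 0.10 × 182.4 = 18.24 cm³.
Support = 0.18 × 272 = 48.96 cm³.
Total printed volume = 89.6 + 18.24 + 48.96 = 156.8 cm³.
Mass = 156.8 × 1.14, so 178.752 g.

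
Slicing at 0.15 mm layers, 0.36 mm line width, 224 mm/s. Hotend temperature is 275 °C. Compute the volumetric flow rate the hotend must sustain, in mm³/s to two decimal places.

Extrusion cross-section = 0.15 × 0.36, so 0.054 mm².
Volumetric flow = 224 × 0.054 = 12.10 mm³/s.

12.10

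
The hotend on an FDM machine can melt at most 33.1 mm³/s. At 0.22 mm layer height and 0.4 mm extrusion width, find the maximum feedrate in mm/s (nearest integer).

A: 0.22 × 0.4 → 0.088 mm².
Max speed = 33.1 / 0.088 = 376.14 ≈ 376 mm/s.

376 mm/s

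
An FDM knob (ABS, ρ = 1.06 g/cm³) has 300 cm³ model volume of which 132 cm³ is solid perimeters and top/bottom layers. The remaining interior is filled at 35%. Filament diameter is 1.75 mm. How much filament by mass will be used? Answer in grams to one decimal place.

202.2 g

Infill region = 300 − 132 = 168 cm³.
Infill deposited = 0.35 × 168 = 58.8 cm³.
Total printed volume = 132 + 58.8 = 190.8 cm³.
Mass: 190.8 × 1.06 → 202.248 g.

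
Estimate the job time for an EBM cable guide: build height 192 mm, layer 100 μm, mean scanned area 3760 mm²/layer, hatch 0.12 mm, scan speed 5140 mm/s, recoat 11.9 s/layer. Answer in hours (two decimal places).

9.60 hours

Layers = ⌈192/0.1⌉ = 1920.
Hatch length per layer: 3760 / 0.12 → 31333.3 mm.
Scan time per layer = 31333.3 / 5140, so 6.096 s.
Per-layer time: 6.096 + 11.9 → 17.996 s.
Build time = 1920 × 17.996 = 34552.32 s = 9.60 hours.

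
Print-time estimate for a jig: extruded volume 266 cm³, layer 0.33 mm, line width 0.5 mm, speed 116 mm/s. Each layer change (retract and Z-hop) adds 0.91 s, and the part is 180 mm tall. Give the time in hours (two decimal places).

Bead cross-section: 0.33 × 0.5 → 0.165 mm².
Toolpath length = 266 cm³ / 0.165 mm² = 266000 / 0.165 = 1612121.2 mm.
Print-move time: 1612121.2 / 116 → 13897.6 s.
Number of layers: 180 / 0.33 → 546 (rounded up).
Non-print overhead = 546 × 0.91 = 496.86 s.
Total = 13897.6 + 496.86 = 14394.46 s = 4.00 hours.

4.00 hours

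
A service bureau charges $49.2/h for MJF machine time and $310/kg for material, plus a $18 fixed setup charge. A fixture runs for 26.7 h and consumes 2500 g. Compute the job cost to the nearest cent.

Machine cost: 49.2 × 26.7 → $1313.64.
Feedstock cost: 310 × 2500/1000 → $775.00.
Total = 1313.64 + 775.00 + 18 = $2106.64.

$2106.64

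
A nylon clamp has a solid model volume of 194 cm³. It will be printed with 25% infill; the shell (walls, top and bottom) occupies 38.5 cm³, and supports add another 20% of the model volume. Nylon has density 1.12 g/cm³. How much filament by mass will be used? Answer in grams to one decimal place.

Volume inside the shell = 194 − 38.5, so 155.5 cm³.
Infill deposited: 0.25 × 155.5 → 38.875 cm³.
Support = 0.20 × 194, so 38.8 cm³.
Total printed volume: 38.5 + 38.875 + 38.8 → 116.175 cm³.
Mass = 116.175 × 1.12 = 130.116 g.

130.1 g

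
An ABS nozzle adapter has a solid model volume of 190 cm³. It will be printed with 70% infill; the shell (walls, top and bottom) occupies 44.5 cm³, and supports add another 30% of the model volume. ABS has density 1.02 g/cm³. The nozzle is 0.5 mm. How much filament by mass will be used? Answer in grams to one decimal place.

207.4 g

Volume inside the shell = 190 − 44.5 = 145.5 cm³.
Infill volume: 0.70 × 145.5 → 101.85 cm³.
Support = 0.30 × 190 = 57 cm³.
Deposited volume = 44.5 + 101.85 + 57 = 203.35 cm³.
Mass = 203.35 × 1.02 = 207.417 g.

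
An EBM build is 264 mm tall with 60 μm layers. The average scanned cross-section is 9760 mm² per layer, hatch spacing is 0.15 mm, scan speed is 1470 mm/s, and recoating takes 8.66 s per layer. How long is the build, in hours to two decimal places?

Layer count = ceil(264 / 0.06) = 4400.
Hatch length per layer: 9760 / 0.15 → 65066.7 mm.
Beam time per layer: 65066.7 / 1470 → 44.2631 s.
Time per layer = 44.2631 + 8.66, so 52.9231 s.
Total: 4400 × 52.9231 s = 232861.64 s → 64.68 hours.

64.68 hours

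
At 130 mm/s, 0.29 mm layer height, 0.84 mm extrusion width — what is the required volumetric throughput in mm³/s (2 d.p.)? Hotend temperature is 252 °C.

31.67

Extrusion cross-section = 0.29 × 0.84 = 0.2436 mm².
Volumetric flow = 130 × 0.2436 = 31.67 mm³/s.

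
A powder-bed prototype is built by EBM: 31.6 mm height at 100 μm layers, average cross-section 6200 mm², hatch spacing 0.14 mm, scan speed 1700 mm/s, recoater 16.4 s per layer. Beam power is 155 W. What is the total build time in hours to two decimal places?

Layer count = ceil(31.6 / 0.1) = 316.
Scan path per layer = 6200 / 0.14, so 44285.7 mm.
Scan time per layer: 44285.7 / 1700 → 26.0504 s.
Time per layer = 26.0504 + 16.4 = 42.4504 s.
Total: 316 × 42.4504 s = 13414.3264 s → 3.73 hours.

3.73 hours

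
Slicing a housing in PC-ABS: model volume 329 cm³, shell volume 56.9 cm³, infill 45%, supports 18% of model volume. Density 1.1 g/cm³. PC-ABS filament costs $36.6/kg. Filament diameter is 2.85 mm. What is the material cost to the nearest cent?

$9.60

Interior volume = 329 − 56.9, so 272.1 cm³.
Deposited infill: 0.45 × 272.1 → 122.445 cm³.
Support = 0.18 × 329, so 59.22 cm³.
Deposited volume = 56.9 + 122.445 + 59.22, so 238.565 cm³.
Mass = 238.565 × 1.1, so 262.4215 g.
At $36.6/kg: 262.4215/1000 × 36.6 = $9.60.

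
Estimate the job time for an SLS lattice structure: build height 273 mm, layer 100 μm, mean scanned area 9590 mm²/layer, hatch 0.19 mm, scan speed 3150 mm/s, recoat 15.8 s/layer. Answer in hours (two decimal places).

Number of layers: 273 / 0.1 → 2730 (rounded up).
Per-layer scan distance = 9590 / 0.19 = 50473.7 mm.
Laser time per layer: 50473.7 / 3150 → 16.0234 s.
Time per layer = 16.0234 + 15.8 = 31.8234 s.
Total: 2730 × 31.8234 s = 86877.882 s → 24.13 hours.

24.13 hours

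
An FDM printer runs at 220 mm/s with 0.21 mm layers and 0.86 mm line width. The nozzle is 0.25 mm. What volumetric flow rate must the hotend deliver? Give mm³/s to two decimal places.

39.73

Extrusion cross-section: 0.21 × 0.86 → 0.1806 mm².
Volumetric flow = 220 × 0.1806 = 39.73 mm³/s.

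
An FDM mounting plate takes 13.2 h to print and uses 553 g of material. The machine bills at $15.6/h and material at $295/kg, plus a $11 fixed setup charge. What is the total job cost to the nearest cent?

Time charge = 15.6 × 13.2 = $205.92.
Material cost = 295 × 553/1000 = $163.135.
Total = 205.92 + 163.135 + 11 = 380.055 ≈ $380.06.

$380.06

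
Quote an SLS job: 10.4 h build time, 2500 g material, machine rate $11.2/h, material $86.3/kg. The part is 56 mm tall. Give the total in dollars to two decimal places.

$332.23

Machine-time cost: 11.2 × 10.4 → $116.48.
Feedstock cost = 86.3 × 2500/1000 = $215.75.
Total = 116.48 + 215.75 = $332.23.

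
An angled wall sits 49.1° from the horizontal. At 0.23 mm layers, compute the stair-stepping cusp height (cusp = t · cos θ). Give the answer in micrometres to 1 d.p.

Cusp = layer height × cos(49.1°) = 0.23 × 0.6547 = 0.150581 mm = 150.6 μm.

150.6 μm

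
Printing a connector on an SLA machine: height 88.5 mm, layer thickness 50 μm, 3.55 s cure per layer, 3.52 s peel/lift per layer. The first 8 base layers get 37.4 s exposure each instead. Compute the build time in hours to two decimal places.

3.55 hours

Layers = ⌈88.5/0.05⌉ = 1770.
Base layers = 8 × (37.4 + 3.52), so 327.36 s.
Normal layers = 1762 × (3.55 + 3.52), so 12457.34 s.
Total = 327.36 + 12457.34 = 12784.7 s = 3.55 hours.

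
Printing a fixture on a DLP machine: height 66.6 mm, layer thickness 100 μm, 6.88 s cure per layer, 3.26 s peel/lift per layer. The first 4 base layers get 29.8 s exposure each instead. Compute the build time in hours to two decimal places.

1.90 hours

Layer count = ceil(66.6 / 0.1) = 666.
Bottom layers: 4 × (29.8 + 3.26) → 132.24 s.
Remaining layers = 662 × (6.88 + 3.26), so 6712.68 s.
Total = 132.24 + 6712.68 = 6844.92 s = 1.90 hours.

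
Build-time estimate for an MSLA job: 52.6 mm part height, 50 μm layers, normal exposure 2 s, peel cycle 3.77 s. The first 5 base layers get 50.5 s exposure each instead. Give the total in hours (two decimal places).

1.75 hours

Layers = ⌈52.6/0.05⌉ = 1052.
Bottom layers = 5 × (50.5 + 3.77), so 271.35 s.
Regular layers: 1047 × (2 + 3.77) → 6041.19 s.
Sum: 271.35 + 6041.19 = 6312.54 s → 1.75 hours.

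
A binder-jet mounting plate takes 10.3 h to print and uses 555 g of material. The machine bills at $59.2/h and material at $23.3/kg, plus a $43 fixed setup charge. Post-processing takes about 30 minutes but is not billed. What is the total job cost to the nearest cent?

$665.69

Machine cost = 59.2 × 10.3 = $609.76.
Material cost = 23.3 × 555/1000 = $12.9315.
Total = 609.76 + 12.9315 + 43 = 665.6915 ≈ $665.69.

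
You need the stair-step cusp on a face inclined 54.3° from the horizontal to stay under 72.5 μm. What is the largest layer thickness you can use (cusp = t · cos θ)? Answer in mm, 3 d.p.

Layer height = cusp / cos(54.3°) = 0.0725 / 0.5835 = 0.124 mm.

0.124 mm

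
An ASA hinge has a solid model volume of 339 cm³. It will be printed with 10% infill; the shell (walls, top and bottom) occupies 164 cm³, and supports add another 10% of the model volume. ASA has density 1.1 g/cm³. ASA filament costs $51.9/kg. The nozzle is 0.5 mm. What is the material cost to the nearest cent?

$12.30

Infill region: 339 − 164 → 175 cm³.
Infill volume = 0.10 × 175, so 17.5 cm³.
Support = 0.10 × 339 = 33.9 cm³.
Total extruded = 164 + 17.5 + 33.9 = 215.4 cm³.
Mass = 215.4 × 1.1, so 236.94 g.
At $51.9/kg: 236.94/1000 × 51.9 = $12.30.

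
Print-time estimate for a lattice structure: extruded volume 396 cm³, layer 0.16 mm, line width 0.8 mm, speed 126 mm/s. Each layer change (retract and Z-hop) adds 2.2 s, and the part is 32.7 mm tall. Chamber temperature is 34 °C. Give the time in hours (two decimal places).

6.95 hours

Line area = 0.16 × 0.8 = 0.128 mm².
Path length: 396000 mm³ / 0.128 mm² → 3093750 mm.
Print-move time = 3093750 / 126, so 24553.6 s.
Layers = ⌈32.7/0.16⌉ = 205.
Z-hop total: 205 × 2.2 → 451 s.
Total = 24553.6 + 451 = 25004.6 s = 6.95 hours.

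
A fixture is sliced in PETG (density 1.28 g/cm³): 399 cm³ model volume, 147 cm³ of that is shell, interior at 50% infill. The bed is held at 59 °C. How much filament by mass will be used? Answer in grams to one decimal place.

Interior volume: 399 − 147 → 252 cm³.
Infill volume: 0.50 × 252 → 126 cm³.
Deposited volume = 147 + 126 = 273 cm³.
Mass = 273 × 1.28 = 349.44 g.

349.4 g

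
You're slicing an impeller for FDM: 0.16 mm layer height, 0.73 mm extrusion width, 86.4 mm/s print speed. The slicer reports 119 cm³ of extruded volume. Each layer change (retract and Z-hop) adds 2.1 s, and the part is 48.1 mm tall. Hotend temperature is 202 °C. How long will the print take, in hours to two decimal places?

Line area = 0.16 × 0.73, so 0.1168 mm².
Toolpath length = 119 cm³ / 0.1168 mm² = 119000 / 0.1168 = 1018835.6 mm.
Time extruding: 1018835.6 / 86.4 → 11792.1 s.
Number of layers: 48.1 / 0.16 → 301 (rounded up).
Layer-change overhead = 301 × 2.1 = 632.1 s.
Altogether 11792.1 + 632.1 = 12424.2 s, i.e. 3.45 hours.

3.45 hours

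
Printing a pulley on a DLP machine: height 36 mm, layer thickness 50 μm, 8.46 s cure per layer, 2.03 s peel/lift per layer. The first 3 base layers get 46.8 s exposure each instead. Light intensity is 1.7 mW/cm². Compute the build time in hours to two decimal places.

Layer count = ceil(36 / 0.05) = 720.
Burn-in layers = 3 × (46.8 + 2.03), so 146.49 s.
Remaining layers = 717 × (8.46 + 2.03), so 7521.33 s.
Sum: 146.49 + 7521.33 = 7667.82 s → 2.13 hours.

2.13 hours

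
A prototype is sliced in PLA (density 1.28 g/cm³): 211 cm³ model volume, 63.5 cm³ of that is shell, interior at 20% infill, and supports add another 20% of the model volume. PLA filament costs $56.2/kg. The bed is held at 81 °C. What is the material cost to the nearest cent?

$9.73

Interior volume = 211 − 63.5 = 147.5 cm³.
Infill deposited = 0.20 × 147.5, so 29.5 cm³.
Support = 0.20 × 211 = 42.2 cm³.
Total printed volume: 63.5 + 29.5 + 42.2 → 135.2 cm³.
Mass: 135.2 × 1.28 → 173.056 g.
Cost = 173.056 g / 1000 × $56.2/kg = $9.73.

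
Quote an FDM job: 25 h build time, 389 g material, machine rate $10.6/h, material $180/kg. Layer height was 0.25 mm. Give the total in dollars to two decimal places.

Time charge = 10.6 × 25, so $265.00.
Material cost = 180 × 389/1000 = $70.02.
Job cost: 265.00 + 70.02 = $335.02.

$335.02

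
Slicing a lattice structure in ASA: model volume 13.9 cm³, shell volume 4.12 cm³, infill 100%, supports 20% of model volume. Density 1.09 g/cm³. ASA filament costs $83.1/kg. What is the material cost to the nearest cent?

Interior volume = 13.9 − 4.12 = 9.78 cm³.
Deposited infill: 1.00 × 9.78 → 9.78 cm³.
Support = 0.20 × 13.9, so 2.78 cm³.
Total printed volume = 4.12 + 9.78 + 2.78 = 16.68 cm³.
Mass: 16.68 × 1.09 → 18.1812 g.
At $83.1/kg: 18.1812/1000 × 83.1 = $1.51.

$1.51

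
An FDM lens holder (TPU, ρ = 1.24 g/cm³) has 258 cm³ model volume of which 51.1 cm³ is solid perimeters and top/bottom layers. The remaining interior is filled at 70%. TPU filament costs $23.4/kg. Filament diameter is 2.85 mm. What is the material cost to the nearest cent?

Infill region = 258 − 51.1 = 206.9 cm³.
Infill deposited = 0.70 × 206.9, so 144.83 cm³.
Deposited volume = 51.1 + 144.83 = 195.93 cm³.
Mass = 195.93 × 1.24 = 242.9532 g.
At $23.4/kg: 242.9532/1000 × 23.4 = $5.69.

$5.69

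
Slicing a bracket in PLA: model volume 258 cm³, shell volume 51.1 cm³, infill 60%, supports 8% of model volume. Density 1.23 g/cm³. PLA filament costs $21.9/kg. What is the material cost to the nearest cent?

Interior volume = 258 − 51.1, so 206.9 cm³.
Infill deposited = 0.60 × 206.9 = 124.14 cm³.
Support = 0.08 × 258 = 20.64 cm³.
Total printed volume = 51.1 + 124.14 + 20.64, so 195.88 cm³.
Mass = 195.88 × 1.23, so 240.9324 g.
At $21.9/kg: 240.9324/1000 × 21.9 = $5.28.

$5.28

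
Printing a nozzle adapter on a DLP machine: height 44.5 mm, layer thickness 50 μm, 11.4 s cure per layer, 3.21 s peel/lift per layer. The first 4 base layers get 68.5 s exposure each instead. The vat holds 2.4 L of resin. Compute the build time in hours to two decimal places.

3.68 hours

Layer count = ceil(44.5 / 0.05) = 890.
Base layers = 4 × (68.5 + 3.21) = 286.84 s.
Remaining layers = 886 × (11.4 + 3.21) = 12944.46 s.
Sum: 286.84 + 12944.46 = 13231.3 s → 3.68 hours.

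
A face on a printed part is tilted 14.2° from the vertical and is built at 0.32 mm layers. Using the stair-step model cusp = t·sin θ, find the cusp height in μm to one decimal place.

Cusp = layer height × sin(14.2°) = 0.32 × 0.2453 = 0.078496 mm = 78.5 μm.

78.5 μm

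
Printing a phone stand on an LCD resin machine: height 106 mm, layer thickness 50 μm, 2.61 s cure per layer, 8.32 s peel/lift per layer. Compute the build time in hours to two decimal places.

Layer count = ceil(106 / 0.05) = 2120.
Cycle time: 2.61 + 8.32 → 10.93 s.
Total = 2120 × 10.93 = 23171.6 s = 6.44 hours.

6.44 hours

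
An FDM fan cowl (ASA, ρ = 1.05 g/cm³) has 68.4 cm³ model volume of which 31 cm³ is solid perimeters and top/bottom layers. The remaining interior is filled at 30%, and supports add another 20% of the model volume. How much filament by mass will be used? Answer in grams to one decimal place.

Volume inside the shell = 68.4 − 31 = 37.4 cm³.
Infill volume: 0.30 × 37.4 → 11.22 cm³.
Support = 0.20 × 68.4, so 13.68 cm³.
Deposited volume: 31 + 11.22 + 13.68 → 55.9 cm³.
Mass = 55.9 × 1.05, so 58.695 g.

58.7 g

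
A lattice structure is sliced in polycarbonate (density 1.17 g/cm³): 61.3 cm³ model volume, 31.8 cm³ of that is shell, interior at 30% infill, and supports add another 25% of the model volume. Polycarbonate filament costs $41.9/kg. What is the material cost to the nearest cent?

$2.74

Volume inside the shell = 61.3 − 31.8, so 29.5 cm³.
Infill deposited: 0.30 × 29.5 → 8.85 cm³.
Support: 0.25 × 61.3 → 15.325 cm³.
Total extruded = 31.8 + 8.85 + 15.325, so 55.975 cm³.
Mass: 55.975 × 1.17 → 65.49075 g.
At $41.9/kg: 65.49075/1000 × 41.9 = $2.74.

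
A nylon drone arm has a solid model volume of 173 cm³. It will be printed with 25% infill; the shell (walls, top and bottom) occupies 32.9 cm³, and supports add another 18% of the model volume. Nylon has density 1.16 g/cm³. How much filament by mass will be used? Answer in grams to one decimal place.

Volume inside the shell = 173 − 32.9, so 140.1 cm³.
Deposited infill = 0.25 × 140.1 = 35.025 cm³.
Support = 0.18 × 173 = 31.14 cm³.
Total extruded = 32.9 + 35.025 + 31.14, so 99.065 cm³.
Mass = 99.065 × 1.16 = 114.9154 g.

114.9 g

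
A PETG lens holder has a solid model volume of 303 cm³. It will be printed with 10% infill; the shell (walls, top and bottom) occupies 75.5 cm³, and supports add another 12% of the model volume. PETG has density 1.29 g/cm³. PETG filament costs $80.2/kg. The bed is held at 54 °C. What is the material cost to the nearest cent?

Volume inside the shell: 303 − 75.5 → 227.5 cm³.
Deposited infill = 0.10 × 227.5, so 22.75 cm³.
Support = 0.12 × 303 = 36.36 cm³.
Total extruded: 75.5 + 22.75 + 36.36 → 134.61 cm³.
Mass = 134.61 × 1.29, so 173.6469 g.
At $80.2/kg: 173.6469/1000 × 80.2 = $13.93.

$13.93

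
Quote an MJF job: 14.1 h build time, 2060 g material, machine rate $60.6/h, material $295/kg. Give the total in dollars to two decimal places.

$1462.16

Time charge = 60.6 × 14.1, so $854.46.
Feedstock cost = 295 × 2060/1000, so $607.70.
Job cost: 854.46 + 607.70 = $1462.16.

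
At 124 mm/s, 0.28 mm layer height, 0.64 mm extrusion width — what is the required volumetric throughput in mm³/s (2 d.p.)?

22.22

Extrusion cross-section = 0.28 × 0.64, so 0.1792 mm².
Volumetric flow = 124 × 0.1792 = 22.22 mm³/s.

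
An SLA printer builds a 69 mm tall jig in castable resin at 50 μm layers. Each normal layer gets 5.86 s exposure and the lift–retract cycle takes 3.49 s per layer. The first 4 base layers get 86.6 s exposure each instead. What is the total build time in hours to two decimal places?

3.67 hours

Layers = ⌈69/0.05⌉ = 1380.
Burn-in layers: 4 × (86.6 + 3.49) → 360.36 s.
Regular layers: 1376 × (5.86 + 3.49) → 12865.6 s.
Total = 360.36 + 12865.6 = 13225.96 s = 3.67 hours.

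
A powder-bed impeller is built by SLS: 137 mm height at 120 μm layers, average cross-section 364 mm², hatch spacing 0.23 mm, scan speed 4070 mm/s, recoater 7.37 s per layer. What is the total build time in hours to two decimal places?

Layers = ⌈137/0.12⌉ = 1142.
Per-layer scan distance = 364 / 0.23 = 1582.6 mm.
Scan time per layer: 1582.6 / 4070 → 0.3888 s.
Time per layer: 0.3888 + 7.37 → 7.7588 s.
Build time = 1142 × 7.7588 = 8860.5496 s = 2.46 hours.

2.46 hours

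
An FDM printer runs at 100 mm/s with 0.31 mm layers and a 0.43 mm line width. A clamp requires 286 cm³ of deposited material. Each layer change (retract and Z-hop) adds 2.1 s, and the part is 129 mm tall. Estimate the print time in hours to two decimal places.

Extrusion cross-section: 0.31 × 0.43 → 0.1333 mm².
Total extruded path = 286000/0.1333 = 2145536.4 mm.
Print-move time = 2145536.4 / 100 = 21455.4 s.
Layer count = ceil(129 / 0.31) = 417.
Z-hop total = 417 × 2.1, so 875.7 s.
Altogether 21455.4 + 875.7 = 22331.1 s, i.e. 6.20 hours.

6.20 hours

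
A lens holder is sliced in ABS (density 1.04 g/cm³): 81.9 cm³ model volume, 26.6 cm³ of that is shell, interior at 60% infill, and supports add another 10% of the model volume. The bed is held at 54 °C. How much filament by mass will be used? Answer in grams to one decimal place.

70.7 g

Volume inside the shell = 81.9 − 26.6 = 55.3 cm³.
Deposited infill = 0.60 × 55.3, so 33.18 cm³.
Support = 0.10 × 81.9 = 8.19 cm³.
Total printed volume = 26.6 + 33.18 + 8.19 = 67.97 cm³.
Mass = 67.97 × 1.04, so 70.6888 g.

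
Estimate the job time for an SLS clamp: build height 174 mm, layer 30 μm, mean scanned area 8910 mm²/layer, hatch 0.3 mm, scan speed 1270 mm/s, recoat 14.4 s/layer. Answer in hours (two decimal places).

Layers = ⌈174/0.03⌉ = 5800.
Per-layer scan distance = 8910 / 0.3, so 29700 mm.
Per-layer scan time = 29700 / 1270, so 23.3858 s.
Layer cycle = 23.3858 + 14.4 = 37.7858 s.
Total: 5800 × 37.7858 s = 219157.64 s → 60.88 hours.

60.88 hours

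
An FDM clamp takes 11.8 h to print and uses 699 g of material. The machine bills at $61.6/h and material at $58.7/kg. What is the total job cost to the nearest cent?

Time charge: 61.6 × 11.8 → $726.88.
Feedstock cost: 58.7 × 699/1000 → $41.0313.
Job cost: 726.88 + 41.0313 = 767.9113 ≈ $767.91.

$767.91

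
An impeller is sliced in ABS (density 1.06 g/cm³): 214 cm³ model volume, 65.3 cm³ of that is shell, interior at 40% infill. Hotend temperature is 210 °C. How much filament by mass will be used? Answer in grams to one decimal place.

132.3 g

Interior volume: 214 − 65.3 → 148.7 cm³.
Deposited infill = 0.40 × 148.7 = 59.48 cm³.
Total printed volume = 65.3 + 59.48, so 124.78 cm³.
Mass = 124.78 × 1.06, so 132.2668 g.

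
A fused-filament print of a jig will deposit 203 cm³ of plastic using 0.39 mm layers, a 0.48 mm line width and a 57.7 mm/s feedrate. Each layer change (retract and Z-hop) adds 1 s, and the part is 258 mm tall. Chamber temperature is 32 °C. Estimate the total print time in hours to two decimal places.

5.40 hours

Extrusion cross-section = 0.39 × 0.48 = 0.1872 mm².
Total extruded path = 203000/0.1872 = 1084401.7 mm.
Time extruding = 1084401.7 / 57.7 = 18793.8 s.
Layer count = ceil(258 / 0.39) = 662.
Layer-change overhead: 662 × 1 → 662 s.
Total = 18793.8 + 662 = 19455.8 s = 5.40 hours.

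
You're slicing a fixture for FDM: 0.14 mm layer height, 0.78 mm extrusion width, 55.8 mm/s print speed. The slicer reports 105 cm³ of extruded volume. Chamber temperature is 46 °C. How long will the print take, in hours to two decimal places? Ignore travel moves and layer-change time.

4.79 hours

Line area = 0.14 × 0.78 = 0.1092 mm².
Toolpath length = 105 cm³ / 0.1092 mm² = 105000 / 0.1092 = 961538.5 mm.
Extrusion time = 961538.5 / 55.8 = 17231.9 s.
That's 17231.9 s → 4.79 hours.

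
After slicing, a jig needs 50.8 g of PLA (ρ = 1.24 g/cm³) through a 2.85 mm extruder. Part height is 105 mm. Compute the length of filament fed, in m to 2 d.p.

6.42 m

Extruded volume: 50.8/1.24 = 40.9677 cm³ (40967.7 mm³).
Cross-section of 2.85 mm filament: π·(2.85/2)² = 6.3794 mm².
Length = 40967.7 / 6.3794 = 6421.87 mm = 6.42 m.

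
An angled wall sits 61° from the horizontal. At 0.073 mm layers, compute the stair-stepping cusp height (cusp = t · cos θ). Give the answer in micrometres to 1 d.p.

35.4 μm

h_c = t·cos θ = 0.073 × 0.4848 = 0.03539 mm (35.4 μm).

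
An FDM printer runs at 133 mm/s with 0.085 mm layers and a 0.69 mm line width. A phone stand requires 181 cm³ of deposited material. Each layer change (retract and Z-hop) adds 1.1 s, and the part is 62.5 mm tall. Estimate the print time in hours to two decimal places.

Bead cross-section: 0.085 × 0.69 → 0.05865 mm².
Toolpath length = 181 cm³ / 0.05865 mm² = 181000 / 0.05865 = 3086104 mm.
Print-move time: 3086104 / 133 → 23203.8 s.
Layers = ⌈62.5/0.085⌉ = 736.
Z-hop total = 736 × 1.1, so 809.6 s.
Total = 23203.8 + 809.6 = 24013.4 s = 6.67 hours.

6.67 hours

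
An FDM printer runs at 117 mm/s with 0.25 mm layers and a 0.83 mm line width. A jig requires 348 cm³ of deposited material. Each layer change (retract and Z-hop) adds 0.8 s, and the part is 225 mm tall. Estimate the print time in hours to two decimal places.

Extrusion cross-section = 0.25 × 0.83 = 0.2075 mm².
Path length: 348000 mm³ / 0.2075 mm² → 1677108.4 mm.
Time extruding = 1677108.4 / 117 = 14334.3 s.
Number of layers: 225 / 0.25 → 900 (rounded up).
Layer-change overhead = 900 × 0.8 = 720 s.
Total = 14334.3 + 720 = 15054.3 s = 4.18 hours.

4.18 hours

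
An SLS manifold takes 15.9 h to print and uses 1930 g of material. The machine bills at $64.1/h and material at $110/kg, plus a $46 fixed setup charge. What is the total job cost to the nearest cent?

$1277.49

Machine cost = 64.1 × 15.9 = $1019.19.
Material cost: 110 × 1930/1000 → $212.30.
Adding setup: 1019.19 + 212.30 + 46 → $1277.49.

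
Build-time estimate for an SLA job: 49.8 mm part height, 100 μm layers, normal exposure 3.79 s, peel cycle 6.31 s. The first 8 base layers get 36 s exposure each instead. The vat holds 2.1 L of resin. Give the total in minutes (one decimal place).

Number of layers: 49.8 / 0.1 → 498 (rounded up).
Bottom layers = 8 × (36 + 6.31) = 338.48 s.
Normal layers = 490 × (3.79 + 6.31), so 4949 s.
Sum: 338.48 + 4949 = 5287.48 s → 88.1 minutes.

88.1 minutes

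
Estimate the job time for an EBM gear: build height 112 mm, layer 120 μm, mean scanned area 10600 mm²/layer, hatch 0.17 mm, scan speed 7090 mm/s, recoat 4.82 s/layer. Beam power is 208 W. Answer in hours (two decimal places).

3.53 hours

Number of layers: 112 / 0.12 → 934 (rounded up).
Per-layer scan distance: 10600 / 0.17 → 62352.9 mm.
Scan time per layer: 62352.9 / 7090 → 8.7945 s.
Layer cycle = 8.7945 + 4.82 = 13.6145 s.
Total: 934 × 13.6145 s = 12715.943 s → 3.53 hours.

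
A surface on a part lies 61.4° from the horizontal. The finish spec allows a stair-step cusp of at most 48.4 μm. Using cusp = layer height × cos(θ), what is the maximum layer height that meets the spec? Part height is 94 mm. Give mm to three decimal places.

0.101 mm

Layer height = cusp / cos(61.4°) = 0.0484 / 0.4787 = 0.101 mm.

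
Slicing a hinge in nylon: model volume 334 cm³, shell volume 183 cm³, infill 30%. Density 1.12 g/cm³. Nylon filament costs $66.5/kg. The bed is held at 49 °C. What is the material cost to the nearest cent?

Volume inside the shell = 334 − 183, so 151 cm³.
Infill volume = 0.30 × 151, so 45.3 cm³.
Total printed volume: 183 + 45.3 → 228.3 cm³.
Mass: 228.3 × 1.12 → 255.696 g.
At $66.5/kg: 255.696/1000 × 66.5 = $17.00.

$17.00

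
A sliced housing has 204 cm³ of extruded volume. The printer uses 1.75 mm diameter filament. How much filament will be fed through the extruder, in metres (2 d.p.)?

Filament cross-section = π × (1.75/2)² = 2.4053 mm².
Length = 204 cm³ / 2.4053 mm² = 204000 / 2.4053 = 84812.71 mm = 84.81 m.

84.81 m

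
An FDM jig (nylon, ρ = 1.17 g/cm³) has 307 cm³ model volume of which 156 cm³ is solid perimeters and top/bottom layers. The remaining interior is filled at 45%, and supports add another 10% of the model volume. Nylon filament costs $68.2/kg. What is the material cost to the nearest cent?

Infill region = 307 − 156 = 151 cm³.
Infill deposited: 0.45 × 151 → 67.95 cm³.
Support: 0.10 × 307 → 30.7 cm³.
Total printed volume = 156 + 67.95 + 30.7 = 254.65 cm³.
Mass = 254.65 × 1.17 = 297.9405 g.
Cost = 297.9405 g / 1000 × $68.2/kg = $20.32.

$20.32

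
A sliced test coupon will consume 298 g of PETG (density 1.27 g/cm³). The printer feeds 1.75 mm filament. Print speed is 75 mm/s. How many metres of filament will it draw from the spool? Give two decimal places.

97.55 m

Extruded volume: 298/1.27 = 234.6457 cm³ (234645.7 mm³).
Filament cross-section = π × (1.75/2)² = 2.4053 mm².
L = V/A = 234645.7/2.4053 = 97553.61 mm → 97.55 m.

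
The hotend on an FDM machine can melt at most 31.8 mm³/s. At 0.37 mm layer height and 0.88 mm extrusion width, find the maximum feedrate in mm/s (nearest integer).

Bead cross-section = 0.37 × 0.88, so 0.3256 mm².
v_max = Q/A = 31.8/0.3256 = 97.67 mm/s → 98 mm/s.

98 mm/s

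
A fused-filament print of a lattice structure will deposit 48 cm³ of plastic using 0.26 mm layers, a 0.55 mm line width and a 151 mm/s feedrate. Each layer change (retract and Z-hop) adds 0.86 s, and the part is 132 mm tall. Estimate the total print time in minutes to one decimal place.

Bead cross-section = 0.26 × 0.55, so 0.143 mm².
Total extruded path = 48000/0.143 = 335664.3 mm.
Extrusion time = 335664.3 / 151, so 2222.9 s.
Number of layers: 132 / 0.26 → 508 (rounded up).
Layer-change overhead = 508 × 0.86 = 436.88 s.
Total = 2222.9 + 436.88 = 2659.78 s = 44.3 minutes.

44.3 minutes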